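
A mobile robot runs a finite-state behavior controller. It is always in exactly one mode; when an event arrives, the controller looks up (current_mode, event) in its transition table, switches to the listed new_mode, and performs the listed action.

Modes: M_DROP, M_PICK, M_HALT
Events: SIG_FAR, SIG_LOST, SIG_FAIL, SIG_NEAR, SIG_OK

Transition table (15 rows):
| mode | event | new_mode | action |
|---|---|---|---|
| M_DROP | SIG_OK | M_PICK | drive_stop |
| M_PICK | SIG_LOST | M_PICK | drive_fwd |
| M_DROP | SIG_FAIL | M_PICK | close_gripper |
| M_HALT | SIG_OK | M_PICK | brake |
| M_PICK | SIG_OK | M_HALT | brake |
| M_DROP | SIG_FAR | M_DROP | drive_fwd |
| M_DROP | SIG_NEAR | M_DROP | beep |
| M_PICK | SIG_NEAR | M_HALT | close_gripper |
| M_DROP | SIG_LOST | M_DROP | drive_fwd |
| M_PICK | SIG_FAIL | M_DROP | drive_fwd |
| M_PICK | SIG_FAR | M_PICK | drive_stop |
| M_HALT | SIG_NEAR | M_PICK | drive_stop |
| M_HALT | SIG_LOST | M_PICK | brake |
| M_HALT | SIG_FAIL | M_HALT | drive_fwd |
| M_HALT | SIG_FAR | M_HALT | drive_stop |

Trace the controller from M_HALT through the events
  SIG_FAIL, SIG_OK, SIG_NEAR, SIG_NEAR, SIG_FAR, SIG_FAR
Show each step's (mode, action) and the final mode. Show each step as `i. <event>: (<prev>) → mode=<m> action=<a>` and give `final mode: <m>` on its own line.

1. SIG_FAIL: (M_HALT) → mode=M_HALT action=drive_fwd
2. SIG_OK: (M_HALT) → mode=M_PICK action=brake
3. SIG_NEAR: (M_PICK) → mode=M_HALT action=close_gripper
4. SIG_NEAR: (M_HALT) → mode=M_PICK action=drive_stop
5. SIG_FAR: (M_PICK) → mode=M_PICK action=drive_stop
6. SIG_FAR: (M_PICK) → mode=M_PICK action=drive_stop

final mode: M_PICK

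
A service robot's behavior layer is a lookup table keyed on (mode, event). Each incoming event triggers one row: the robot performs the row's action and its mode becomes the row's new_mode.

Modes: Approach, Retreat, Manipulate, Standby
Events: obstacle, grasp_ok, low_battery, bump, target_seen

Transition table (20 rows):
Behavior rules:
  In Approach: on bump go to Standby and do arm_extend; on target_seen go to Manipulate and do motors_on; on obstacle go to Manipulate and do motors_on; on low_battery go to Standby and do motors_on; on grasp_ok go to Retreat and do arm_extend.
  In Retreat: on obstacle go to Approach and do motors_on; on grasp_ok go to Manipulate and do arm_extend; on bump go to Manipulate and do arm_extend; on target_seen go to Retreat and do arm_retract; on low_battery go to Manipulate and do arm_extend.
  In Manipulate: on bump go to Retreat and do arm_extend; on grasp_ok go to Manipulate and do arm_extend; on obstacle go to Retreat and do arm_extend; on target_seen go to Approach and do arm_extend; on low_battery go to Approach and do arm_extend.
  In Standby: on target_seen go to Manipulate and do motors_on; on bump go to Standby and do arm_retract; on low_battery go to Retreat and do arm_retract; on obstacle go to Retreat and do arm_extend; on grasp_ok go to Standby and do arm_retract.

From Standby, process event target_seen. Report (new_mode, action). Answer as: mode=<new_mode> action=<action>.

current mode = Standby; filter table to that mode:
  (Standby, target_seen) → (Manipulate, motors_on)  ← event matches
  (Standby, bump) → (Standby, arm_retract)
  (Standby, low_battery) → (Retreat, arm_retract)
  (Standby, obstacle) → (Retreat, arm_extend)
  (Standby, grasp_ok) → (Standby, arm_retract)
event = target_seen selects (Manipulate, motors_on)

mode=Manipulate action=motors_on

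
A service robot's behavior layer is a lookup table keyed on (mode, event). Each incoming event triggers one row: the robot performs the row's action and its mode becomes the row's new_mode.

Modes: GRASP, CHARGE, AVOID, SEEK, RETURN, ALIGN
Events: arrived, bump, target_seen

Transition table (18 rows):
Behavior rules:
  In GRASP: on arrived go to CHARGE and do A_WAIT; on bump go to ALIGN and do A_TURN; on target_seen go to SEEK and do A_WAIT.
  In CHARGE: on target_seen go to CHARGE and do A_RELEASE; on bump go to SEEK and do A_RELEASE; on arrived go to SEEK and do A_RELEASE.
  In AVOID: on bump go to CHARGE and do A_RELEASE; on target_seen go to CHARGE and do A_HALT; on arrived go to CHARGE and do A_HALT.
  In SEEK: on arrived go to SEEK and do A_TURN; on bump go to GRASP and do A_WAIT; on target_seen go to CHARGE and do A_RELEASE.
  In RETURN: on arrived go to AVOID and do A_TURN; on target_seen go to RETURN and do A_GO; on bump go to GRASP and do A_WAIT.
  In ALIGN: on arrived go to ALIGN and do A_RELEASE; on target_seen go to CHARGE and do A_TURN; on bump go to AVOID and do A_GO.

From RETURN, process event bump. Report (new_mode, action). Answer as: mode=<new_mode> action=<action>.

mode=GRASP action=A_WAIT

current mode = RETURN; filter table to that mode:
  (RETURN, arrived) → (AVOID, A_TURN)
  (RETURN, target_seen) → (RETURN, A_GO)
  (RETURN, bump) → (GRASP, A_WAIT)  ← event matches
event = bump selects (GRASP, A_WAIT)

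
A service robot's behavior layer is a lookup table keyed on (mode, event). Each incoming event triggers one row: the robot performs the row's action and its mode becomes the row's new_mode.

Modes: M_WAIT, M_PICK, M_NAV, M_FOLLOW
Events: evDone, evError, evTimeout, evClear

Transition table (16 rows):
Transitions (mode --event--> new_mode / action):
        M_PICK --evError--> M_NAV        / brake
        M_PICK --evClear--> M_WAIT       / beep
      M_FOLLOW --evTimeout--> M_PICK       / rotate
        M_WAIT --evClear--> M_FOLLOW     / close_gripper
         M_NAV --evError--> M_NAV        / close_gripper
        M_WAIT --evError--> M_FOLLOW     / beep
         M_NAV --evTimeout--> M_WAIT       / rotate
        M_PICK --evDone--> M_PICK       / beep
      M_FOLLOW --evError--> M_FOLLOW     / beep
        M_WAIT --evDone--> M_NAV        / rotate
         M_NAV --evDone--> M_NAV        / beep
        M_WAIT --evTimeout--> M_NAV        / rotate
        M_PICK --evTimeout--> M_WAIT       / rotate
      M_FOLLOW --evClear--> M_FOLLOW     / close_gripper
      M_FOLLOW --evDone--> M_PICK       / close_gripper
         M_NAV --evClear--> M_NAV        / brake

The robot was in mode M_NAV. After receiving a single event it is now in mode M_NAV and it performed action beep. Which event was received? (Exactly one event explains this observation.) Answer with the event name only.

evDone

try evDone: (M_NAV, evDone) → (M_NAV, beep)  ← matches
try evError: (M_NAV, evError) → (M_NAV, close_gripper)
try evTimeout: (M_NAV, evTimeout) → (M_WAIT, rotate)
try evClear: (M_NAV, evClear) → (M_NAV, brake)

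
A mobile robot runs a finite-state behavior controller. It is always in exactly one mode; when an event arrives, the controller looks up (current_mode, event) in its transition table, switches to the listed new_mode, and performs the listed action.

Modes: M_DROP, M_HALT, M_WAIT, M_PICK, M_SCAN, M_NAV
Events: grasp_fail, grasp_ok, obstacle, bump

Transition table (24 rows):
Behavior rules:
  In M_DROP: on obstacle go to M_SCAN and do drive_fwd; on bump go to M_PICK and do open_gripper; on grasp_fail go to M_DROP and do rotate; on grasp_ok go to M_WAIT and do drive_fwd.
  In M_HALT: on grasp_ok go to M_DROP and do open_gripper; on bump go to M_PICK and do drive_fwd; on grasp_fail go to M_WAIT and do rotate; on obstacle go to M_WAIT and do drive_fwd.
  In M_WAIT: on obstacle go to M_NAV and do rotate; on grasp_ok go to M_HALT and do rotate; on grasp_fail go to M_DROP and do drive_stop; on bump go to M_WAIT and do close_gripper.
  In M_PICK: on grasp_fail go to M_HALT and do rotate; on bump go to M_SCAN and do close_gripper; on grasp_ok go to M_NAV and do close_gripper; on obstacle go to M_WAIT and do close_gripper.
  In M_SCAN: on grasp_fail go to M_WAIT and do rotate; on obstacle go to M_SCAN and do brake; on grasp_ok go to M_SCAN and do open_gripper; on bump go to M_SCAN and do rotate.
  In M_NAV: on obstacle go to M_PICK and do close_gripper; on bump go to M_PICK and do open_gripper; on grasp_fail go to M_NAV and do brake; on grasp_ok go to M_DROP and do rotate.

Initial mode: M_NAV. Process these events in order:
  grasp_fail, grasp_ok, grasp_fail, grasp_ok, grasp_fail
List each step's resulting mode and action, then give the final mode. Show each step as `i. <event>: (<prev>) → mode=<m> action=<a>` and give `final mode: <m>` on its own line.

1. grasp_fail: (M_NAV) → mode=M_NAV action=brake
2. grasp_ok: (M_NAV) → mode=M_DROP action=rotate
3. grasp_fail: (M_DROP) → mode=M_DROP action=rotate
4. grasp_ok: (M_DROP) → mode=M_WAIT action=drive_fwd
5. grasp_fail: (M_WAIT) → mode=M_DROP action=drive_stop

final mode: M_DROP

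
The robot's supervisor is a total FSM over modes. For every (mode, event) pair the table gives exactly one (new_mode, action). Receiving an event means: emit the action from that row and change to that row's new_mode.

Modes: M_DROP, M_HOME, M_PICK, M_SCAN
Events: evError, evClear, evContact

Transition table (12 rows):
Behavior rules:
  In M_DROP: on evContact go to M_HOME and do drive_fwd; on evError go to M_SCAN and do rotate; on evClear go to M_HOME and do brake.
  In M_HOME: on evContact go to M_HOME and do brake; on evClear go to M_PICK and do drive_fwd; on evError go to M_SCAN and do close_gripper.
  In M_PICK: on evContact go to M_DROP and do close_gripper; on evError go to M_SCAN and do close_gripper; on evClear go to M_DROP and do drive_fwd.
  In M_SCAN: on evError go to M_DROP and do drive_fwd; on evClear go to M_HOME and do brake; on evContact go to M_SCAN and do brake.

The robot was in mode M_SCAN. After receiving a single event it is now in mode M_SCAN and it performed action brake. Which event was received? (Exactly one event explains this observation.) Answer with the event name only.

try evError: (M_SCAN, evError) → (M_DROP, drive_fwd)
try evClear: (M_SCAN, evClear) → (M_HOME, brake)
try evContact: (M_SCAN, evContact) → (M_SCAN, brake)  ← matches

evContact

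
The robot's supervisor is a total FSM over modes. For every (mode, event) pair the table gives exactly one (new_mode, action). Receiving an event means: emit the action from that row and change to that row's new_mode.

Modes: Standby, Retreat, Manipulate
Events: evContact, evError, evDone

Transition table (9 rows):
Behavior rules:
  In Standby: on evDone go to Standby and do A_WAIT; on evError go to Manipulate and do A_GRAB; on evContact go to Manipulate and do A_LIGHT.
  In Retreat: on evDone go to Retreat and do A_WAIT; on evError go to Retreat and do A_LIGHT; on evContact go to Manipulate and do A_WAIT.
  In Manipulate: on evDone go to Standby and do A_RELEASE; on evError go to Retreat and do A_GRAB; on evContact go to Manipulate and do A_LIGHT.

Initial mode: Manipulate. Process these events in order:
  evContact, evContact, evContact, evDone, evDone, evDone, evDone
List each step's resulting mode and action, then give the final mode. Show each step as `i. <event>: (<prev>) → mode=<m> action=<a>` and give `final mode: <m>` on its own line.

final mode: Standby

1. evContact: (Manipulate) → mode=Manipulate action=A_LIGHT
2. evContact: (Manipulate) → mode=Manipulate action=A_LIGHT
3. evContact: (Manipulate) → mode=Manipulate action=A_LIGHT
4. evDone: (Manipulate) → mode=Standby action=A_RELEASE
5. evDone: (Standby) → mode=Standby action=A_WAIT
6. evDone: (Standby) → mode=Standby action=A_WAIT
7. evDone: (Standby) → mode=Standby action=A_WAIT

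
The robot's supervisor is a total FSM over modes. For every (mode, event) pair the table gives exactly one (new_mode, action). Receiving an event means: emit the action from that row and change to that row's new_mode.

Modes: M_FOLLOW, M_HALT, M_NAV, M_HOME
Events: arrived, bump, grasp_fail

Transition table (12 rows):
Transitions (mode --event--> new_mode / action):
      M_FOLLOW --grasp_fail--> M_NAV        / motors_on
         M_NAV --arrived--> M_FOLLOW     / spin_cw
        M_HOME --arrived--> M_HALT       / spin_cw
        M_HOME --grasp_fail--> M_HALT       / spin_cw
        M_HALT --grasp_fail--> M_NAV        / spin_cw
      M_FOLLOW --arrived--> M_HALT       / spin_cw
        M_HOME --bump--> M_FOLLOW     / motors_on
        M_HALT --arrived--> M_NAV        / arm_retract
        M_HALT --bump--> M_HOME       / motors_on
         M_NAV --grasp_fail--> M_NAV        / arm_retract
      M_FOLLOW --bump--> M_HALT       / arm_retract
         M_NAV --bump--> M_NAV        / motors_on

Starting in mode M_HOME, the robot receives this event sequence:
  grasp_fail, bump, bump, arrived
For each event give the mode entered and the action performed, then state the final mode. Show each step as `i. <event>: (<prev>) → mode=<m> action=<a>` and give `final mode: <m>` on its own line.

final mode: M_HALT

1. grasp_fail: (M_HOME) → mode=M_HALT action=spin_cw
2. bump: (M_HALT) → mode=M_HOME action=motors_on
3. bump: (M_HOME) → mode=M_FOLLOW action=motors_on
4. arrived: (M_FOLLOW) → mode=M_HALT action=spin_cw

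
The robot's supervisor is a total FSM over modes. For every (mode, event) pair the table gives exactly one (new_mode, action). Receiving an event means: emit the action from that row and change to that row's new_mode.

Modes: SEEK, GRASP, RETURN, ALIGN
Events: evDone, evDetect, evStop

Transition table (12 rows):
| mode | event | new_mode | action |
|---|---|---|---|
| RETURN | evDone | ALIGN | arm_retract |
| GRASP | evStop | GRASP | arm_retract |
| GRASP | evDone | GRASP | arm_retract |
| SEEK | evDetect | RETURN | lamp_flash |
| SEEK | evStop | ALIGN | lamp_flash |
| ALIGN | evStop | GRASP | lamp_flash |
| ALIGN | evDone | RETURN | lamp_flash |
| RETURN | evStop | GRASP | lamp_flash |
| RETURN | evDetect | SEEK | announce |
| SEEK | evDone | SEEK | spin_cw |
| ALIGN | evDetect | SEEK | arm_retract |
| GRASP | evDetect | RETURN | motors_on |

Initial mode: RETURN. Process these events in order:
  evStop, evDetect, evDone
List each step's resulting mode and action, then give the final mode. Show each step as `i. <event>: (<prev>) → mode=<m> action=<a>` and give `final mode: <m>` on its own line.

1. evStop: (RETURN) → mode=GRASP action=lamp_flash
2. evDetect: (GRASP) → mode=RETURN action=motors_on
3. evDone: (RETURN) → mode=ALIGN action=arm_retract

final mode: ALIGN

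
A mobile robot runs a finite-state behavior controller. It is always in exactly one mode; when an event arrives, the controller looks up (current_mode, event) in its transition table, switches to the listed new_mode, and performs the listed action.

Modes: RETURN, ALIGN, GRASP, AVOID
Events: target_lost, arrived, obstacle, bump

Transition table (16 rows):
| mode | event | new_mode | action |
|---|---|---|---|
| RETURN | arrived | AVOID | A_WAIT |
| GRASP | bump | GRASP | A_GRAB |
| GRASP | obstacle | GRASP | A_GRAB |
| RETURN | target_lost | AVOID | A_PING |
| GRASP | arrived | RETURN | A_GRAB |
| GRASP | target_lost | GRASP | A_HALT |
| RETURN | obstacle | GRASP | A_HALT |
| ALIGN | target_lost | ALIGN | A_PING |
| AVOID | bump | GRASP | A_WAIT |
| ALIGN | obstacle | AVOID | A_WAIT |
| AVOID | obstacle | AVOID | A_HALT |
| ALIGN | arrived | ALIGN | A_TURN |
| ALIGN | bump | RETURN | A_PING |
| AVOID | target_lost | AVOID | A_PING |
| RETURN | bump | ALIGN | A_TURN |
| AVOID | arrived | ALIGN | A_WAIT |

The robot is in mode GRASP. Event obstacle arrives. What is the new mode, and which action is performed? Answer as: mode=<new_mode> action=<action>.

current mode = GRASP; filter table to that mode:
  (GRASP, bump) → (GRASP, A_GRAB)
  (GRASP, obstacle) → (GRASP, A_GRAB)  ← event matches
  (GRASP, arrived) → (RETURN, A_GRAB)
  (GRASP, target_lost) → (GRASP, A_HALT)
event = obstacle selects (GRASP, A_GRAB)

mode=GRASP action=A_GRAB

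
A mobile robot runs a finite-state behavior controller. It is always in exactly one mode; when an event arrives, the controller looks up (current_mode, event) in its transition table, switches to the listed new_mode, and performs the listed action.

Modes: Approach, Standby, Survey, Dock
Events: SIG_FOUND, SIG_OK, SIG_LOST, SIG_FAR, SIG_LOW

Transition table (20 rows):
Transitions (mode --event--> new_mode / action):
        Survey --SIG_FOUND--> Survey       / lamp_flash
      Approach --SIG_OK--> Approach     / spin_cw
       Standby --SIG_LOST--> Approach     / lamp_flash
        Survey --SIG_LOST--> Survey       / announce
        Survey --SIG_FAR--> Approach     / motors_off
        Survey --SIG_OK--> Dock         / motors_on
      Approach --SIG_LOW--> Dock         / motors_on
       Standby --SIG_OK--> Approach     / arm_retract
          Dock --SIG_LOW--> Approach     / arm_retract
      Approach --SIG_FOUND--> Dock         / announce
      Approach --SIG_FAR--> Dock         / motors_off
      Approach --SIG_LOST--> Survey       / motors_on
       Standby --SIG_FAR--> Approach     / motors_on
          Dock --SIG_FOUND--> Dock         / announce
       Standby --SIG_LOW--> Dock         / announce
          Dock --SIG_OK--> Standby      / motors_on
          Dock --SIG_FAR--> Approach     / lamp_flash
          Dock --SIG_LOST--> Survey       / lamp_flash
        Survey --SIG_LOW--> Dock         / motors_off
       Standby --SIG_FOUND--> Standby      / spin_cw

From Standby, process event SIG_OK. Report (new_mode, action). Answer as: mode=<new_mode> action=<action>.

current mode = Standby; filter table to that mode:
  (Standby, SIG_LOST) → (Approach, lamp_flash)
  (Standby, SIG_OK) → (Approach, arm_retract)  ← event matches
  (Standby, SIG_FAR) → (Approach, motors_on)
  (Standby, SIG_LOW) → (Dock, announce)
  (Standby, SIG_FOUND) → (Standby, spin_cw)
event = SIG_OK selects (Approach, arm_retract)

mode=Approach action=arm_retract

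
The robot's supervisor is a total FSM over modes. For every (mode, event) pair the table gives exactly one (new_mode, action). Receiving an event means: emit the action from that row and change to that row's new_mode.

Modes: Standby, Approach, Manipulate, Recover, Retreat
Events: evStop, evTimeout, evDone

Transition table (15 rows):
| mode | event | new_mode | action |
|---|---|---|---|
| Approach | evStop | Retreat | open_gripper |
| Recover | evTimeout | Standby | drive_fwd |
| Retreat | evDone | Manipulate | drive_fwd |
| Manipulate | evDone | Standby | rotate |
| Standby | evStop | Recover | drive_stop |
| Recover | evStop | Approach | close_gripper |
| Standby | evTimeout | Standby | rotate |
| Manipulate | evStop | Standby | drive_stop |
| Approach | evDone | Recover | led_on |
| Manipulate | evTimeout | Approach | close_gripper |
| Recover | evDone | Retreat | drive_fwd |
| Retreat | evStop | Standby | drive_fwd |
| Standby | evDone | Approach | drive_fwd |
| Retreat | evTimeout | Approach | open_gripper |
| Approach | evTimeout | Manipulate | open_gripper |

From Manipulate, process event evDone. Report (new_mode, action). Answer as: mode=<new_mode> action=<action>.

current mode = Manipulate; filter table to that mode:
  (Manipulate, evDone) → (Standby, rotate)  ← event matches
  (Manipulate, evStop) → (Standby, drive_stop)
  (Manipulate, evTimeout) → (Approach, close_gripper)
event = evDone selects (Standby, rotate)

mode=Standby action=rotate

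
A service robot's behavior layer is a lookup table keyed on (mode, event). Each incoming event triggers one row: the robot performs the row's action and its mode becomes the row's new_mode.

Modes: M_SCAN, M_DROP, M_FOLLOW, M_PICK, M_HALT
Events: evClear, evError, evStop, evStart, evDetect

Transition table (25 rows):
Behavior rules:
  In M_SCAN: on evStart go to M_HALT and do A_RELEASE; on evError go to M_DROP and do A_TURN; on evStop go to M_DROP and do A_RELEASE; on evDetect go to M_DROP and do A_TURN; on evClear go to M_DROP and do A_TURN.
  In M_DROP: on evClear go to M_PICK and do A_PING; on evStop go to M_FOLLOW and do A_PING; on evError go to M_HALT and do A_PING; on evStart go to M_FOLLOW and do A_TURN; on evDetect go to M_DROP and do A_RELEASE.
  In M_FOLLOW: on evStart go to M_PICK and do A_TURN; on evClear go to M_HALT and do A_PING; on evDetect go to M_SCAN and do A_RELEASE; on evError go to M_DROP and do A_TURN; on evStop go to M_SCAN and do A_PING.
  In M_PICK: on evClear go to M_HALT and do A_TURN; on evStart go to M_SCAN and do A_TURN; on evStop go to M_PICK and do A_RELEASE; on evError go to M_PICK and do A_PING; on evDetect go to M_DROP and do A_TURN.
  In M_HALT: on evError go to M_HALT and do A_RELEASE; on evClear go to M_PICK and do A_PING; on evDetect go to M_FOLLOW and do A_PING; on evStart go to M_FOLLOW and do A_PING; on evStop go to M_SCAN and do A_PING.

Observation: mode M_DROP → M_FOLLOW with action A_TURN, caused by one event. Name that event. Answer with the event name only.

try evClear: (M_DROP, evClear) → (M_PICK, A_PING)
try evError: (M_DROP, evError) → (M_HALT, A_PING)
try evStop: (M_DROP, evStop) → (M_FOLLOW, A_PING)
try evStart: (M_DROP, evStart) → (M_FOLLOW, A_TURN)  ← matches
try evDetect: (M_DROP, evDetect) → (M_DROP, A_RELEASE)

evStart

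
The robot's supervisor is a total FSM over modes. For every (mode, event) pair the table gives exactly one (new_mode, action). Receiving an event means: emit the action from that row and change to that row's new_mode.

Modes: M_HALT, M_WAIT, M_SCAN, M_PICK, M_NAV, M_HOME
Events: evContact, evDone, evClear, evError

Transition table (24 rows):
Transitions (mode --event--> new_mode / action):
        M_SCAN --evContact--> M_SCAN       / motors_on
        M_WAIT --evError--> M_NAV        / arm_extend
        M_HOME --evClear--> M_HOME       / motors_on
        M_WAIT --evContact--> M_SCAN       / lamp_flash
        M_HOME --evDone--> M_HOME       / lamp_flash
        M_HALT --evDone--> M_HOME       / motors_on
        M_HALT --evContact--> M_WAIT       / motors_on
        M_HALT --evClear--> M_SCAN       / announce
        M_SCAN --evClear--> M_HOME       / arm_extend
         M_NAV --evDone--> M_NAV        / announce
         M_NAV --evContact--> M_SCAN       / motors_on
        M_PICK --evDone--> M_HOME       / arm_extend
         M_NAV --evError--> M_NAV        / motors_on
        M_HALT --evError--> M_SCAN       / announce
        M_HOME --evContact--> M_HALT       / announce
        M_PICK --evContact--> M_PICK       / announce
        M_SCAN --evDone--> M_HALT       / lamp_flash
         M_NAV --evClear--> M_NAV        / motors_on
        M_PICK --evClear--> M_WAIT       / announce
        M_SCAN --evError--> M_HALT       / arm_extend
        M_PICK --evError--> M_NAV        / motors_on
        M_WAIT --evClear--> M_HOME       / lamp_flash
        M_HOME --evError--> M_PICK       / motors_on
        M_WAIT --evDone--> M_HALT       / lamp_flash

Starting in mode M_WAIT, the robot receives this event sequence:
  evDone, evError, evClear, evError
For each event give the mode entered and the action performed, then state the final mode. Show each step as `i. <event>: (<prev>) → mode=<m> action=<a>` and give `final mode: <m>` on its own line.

final mode: M_PICK

1. evDone: (M_WAIT) → mode=M_HALT action=lamp_flash
2. evError: (M_HALT) → mode=M_SCAN action=announce
3. evClear: (M_SCAN) → mode=M_HOME action=arm_extend
4. evError: (M_HOME) → mode=M_PICK action=motors_on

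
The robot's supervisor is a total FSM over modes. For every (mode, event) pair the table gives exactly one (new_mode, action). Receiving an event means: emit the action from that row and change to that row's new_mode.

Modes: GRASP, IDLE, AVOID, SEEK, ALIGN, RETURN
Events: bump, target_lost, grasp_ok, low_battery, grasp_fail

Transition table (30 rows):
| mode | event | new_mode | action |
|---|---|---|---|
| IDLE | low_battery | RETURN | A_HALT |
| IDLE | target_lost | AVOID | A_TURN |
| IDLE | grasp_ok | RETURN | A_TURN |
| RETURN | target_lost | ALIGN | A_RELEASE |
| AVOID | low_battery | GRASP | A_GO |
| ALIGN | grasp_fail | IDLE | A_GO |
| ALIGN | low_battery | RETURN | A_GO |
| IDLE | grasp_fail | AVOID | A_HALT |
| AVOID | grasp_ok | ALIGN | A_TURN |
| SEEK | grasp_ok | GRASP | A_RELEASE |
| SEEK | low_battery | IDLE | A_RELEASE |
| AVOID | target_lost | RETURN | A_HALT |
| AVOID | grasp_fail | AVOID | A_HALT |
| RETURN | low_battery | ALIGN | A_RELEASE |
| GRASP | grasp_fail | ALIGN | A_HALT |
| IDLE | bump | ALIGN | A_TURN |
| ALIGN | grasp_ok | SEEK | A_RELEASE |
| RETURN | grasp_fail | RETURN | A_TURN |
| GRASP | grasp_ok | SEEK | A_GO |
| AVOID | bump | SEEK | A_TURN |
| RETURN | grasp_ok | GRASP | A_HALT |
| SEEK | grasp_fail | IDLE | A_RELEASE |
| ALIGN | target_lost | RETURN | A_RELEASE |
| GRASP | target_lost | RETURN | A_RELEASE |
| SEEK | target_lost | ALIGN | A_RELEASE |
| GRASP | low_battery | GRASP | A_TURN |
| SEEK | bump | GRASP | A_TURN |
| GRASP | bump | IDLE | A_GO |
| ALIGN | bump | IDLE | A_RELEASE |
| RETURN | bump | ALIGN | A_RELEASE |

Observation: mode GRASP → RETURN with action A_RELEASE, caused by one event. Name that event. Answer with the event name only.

try bump: (GRASP, bump) → (IDLE, A_GO)
try target_lost: (GRASP, target_lost) → (RETURN, A_RELEASE)  ← matches
try grasp_ok: (GRASP, grasp_ok) → (SEEK, A_GO)
try low_battery: (GRASP, low_battery) → (GRASP, A_TURN)
try grasp_fail: (GRASP, grasp_fail) → (ALIGN, A_HALT)

target_lost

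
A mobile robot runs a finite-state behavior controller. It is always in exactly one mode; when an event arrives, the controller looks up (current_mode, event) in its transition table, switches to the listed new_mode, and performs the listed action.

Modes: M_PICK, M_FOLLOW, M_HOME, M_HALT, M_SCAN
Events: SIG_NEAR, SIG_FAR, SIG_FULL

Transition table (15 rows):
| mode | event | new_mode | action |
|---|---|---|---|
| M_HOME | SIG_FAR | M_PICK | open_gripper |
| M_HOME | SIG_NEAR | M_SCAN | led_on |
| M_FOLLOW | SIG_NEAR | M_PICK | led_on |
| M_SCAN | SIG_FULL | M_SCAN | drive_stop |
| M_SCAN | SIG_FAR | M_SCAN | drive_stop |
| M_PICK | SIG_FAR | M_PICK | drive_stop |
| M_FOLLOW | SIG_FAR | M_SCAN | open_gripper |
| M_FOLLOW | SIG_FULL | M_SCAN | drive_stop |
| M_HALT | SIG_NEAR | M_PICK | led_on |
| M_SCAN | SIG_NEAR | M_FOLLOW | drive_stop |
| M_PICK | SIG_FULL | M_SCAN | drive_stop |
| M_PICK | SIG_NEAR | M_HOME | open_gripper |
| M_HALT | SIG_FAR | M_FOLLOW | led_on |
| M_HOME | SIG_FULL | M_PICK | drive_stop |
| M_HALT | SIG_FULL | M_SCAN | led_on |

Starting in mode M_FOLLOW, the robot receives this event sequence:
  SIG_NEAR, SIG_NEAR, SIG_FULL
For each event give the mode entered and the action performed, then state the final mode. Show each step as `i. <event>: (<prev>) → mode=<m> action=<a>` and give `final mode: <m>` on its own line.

1. SIG_NEAR: (M_FOLLOW) → mode=M_PICK action=led_on
2. SIG_NEAR: (M_PICK) → mode=M_HOME action=open_gripper
3. SIG_FULL: (M_HOME) → mode=M_PICK action=drive_stop

final mode: M_PICK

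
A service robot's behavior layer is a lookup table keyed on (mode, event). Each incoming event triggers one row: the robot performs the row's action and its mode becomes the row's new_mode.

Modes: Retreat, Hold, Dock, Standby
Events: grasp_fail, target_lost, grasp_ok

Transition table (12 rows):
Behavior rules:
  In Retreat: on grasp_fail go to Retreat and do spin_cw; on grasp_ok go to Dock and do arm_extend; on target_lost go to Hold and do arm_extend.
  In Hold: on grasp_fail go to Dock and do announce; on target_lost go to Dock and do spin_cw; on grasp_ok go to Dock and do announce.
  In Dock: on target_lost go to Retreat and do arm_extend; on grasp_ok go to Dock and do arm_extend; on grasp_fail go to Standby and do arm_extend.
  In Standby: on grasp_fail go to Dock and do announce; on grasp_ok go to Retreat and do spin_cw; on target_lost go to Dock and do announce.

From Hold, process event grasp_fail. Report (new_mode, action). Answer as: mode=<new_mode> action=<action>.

current mode = Hold; filter table to that mode:
  (Hold, grasp_fail) → (Dock, announce)  ← event matches
  (Hold, target_lost) → (Dock, spin_cw)
  (Hold, grasp_ok) → (Dock, announce)
event = grasp_fail selects (Dock, announce)

mode=Dock action=announce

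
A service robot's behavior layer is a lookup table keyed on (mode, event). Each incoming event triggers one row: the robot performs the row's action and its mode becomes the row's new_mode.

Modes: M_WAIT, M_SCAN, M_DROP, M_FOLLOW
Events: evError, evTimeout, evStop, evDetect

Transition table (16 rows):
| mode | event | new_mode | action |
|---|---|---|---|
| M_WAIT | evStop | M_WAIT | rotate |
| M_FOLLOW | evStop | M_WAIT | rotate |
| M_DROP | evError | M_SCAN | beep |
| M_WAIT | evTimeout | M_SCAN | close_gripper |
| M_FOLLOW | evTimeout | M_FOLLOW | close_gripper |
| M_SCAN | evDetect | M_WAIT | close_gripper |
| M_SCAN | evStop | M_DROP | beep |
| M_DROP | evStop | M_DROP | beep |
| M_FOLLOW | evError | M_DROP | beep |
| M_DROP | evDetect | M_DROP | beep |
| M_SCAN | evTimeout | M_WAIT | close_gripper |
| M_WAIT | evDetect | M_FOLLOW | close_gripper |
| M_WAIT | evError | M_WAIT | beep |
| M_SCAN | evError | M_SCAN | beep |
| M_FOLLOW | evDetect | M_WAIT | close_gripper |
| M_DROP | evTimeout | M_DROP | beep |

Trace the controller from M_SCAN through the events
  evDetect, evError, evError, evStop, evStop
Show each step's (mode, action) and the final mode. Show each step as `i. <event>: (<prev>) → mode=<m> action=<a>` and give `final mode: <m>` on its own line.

1. evDetect: (M_SCAN) → mode=M_WAIT action=close_gripper
2. evError: (M_WAIT) → mode=M_WAIT action=beep
3. evError: (M_WAIT) → mode=M_WAIT action=beep
4. evStop: (M_WAIT) → mode=M_WAIT action=rotate
5. evStop: (M_WAIT) → mode=M_WAIT action=rotate

final mode: M_WAIT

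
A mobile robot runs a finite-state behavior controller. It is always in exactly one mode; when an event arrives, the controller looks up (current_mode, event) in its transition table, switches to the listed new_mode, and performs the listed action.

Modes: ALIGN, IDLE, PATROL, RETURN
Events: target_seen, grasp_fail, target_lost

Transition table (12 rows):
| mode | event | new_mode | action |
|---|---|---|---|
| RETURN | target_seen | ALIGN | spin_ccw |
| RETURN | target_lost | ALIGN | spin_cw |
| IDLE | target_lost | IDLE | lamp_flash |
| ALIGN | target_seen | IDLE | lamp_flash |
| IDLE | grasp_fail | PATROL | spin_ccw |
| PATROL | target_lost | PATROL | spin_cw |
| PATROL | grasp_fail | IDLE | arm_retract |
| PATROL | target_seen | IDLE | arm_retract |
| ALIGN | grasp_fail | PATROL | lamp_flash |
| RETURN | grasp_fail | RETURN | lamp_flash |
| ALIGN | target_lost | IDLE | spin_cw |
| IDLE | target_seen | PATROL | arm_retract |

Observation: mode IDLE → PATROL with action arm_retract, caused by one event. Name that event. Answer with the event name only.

target_seen

try target_seen: (IDLE, target_seen) → (PATROL, arm_retract)  ← matches
try grasp_fail: (IDLE, grasp_fail) → (PATROL, spin_ccw)
try target_lost: (IDLE, target_lost) → (IDLE, lamp_flash)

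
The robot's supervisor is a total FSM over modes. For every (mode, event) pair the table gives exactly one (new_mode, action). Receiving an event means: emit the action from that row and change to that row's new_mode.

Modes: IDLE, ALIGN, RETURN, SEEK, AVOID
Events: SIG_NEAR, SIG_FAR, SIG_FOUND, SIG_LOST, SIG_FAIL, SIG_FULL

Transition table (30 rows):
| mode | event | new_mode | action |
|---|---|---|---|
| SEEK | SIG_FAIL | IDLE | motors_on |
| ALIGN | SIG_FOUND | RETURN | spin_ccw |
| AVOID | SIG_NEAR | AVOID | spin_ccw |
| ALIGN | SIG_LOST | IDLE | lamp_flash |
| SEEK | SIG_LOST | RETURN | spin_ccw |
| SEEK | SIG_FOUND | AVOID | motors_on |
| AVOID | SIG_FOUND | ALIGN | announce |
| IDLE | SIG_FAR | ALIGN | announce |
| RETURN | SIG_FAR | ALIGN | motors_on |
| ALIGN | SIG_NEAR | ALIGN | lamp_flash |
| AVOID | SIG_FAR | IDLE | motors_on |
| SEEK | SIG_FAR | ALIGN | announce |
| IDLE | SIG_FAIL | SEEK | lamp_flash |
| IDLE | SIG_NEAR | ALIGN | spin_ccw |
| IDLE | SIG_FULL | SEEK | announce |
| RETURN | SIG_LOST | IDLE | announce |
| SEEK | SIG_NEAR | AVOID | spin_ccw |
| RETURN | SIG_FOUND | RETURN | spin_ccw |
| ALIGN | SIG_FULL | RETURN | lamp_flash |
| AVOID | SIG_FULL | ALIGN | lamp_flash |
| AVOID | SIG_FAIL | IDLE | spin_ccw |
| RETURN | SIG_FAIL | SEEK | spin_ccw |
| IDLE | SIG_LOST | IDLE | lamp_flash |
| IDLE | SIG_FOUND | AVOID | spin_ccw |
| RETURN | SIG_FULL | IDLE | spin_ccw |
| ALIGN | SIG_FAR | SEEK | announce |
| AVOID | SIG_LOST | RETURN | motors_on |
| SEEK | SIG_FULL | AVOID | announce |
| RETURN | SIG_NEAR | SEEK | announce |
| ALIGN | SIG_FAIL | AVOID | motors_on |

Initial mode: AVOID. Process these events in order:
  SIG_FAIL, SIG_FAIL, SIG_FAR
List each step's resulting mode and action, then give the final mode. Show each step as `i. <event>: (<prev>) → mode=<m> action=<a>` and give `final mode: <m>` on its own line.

1. SIG_FAIL: (AVOID) → mode=IDLE action=spin_ccw
2. SIG_FAIL: (IDLE) → mode=SEEK action=lamp_flash
3. SIG_FAR: (SEEK) → mode=ALIGN action=announce

final mode: ALIGN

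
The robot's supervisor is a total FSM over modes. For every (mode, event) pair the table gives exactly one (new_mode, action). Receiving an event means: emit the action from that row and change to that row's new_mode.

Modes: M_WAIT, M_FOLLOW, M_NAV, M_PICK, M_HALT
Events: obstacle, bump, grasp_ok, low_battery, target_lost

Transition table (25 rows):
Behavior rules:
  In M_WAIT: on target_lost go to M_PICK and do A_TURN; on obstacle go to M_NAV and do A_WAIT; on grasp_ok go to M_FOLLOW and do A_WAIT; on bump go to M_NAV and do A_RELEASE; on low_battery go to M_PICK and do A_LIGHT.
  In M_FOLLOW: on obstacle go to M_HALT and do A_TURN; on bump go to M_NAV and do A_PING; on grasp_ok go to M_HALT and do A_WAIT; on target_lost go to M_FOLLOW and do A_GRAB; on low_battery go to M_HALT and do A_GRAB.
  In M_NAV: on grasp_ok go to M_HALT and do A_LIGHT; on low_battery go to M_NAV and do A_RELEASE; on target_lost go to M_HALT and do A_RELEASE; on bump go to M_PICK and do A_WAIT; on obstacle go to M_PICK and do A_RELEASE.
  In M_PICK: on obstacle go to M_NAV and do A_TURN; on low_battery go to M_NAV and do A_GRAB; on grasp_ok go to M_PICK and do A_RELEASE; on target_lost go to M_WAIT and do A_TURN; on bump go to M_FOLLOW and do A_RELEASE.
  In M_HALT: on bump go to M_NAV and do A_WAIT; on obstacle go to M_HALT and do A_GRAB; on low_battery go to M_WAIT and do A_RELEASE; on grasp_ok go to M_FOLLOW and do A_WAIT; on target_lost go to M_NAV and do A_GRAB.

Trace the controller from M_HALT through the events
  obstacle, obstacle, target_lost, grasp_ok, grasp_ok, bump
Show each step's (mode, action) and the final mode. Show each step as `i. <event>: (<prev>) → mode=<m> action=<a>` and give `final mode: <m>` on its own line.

final mode: M_NAV

1. obstacle: (M_HALT) → mode=M_HALT action=A_GRAB
2. obstacle: (M_HALT) → mode=M_HALT action=A_GRAB
3. target_lost: (M_HALT) → mode=M_NAV action=A_GRAB
4. grasp_ok: (M_NAV) → mode=M_HALT action=A_LIGHT
5. grasp_ok: (M_HALT) → mode=M_FOLLOW action=A_WAIT
6. bump: (M_FOLLOW) → mode=M_NAV action=A_PING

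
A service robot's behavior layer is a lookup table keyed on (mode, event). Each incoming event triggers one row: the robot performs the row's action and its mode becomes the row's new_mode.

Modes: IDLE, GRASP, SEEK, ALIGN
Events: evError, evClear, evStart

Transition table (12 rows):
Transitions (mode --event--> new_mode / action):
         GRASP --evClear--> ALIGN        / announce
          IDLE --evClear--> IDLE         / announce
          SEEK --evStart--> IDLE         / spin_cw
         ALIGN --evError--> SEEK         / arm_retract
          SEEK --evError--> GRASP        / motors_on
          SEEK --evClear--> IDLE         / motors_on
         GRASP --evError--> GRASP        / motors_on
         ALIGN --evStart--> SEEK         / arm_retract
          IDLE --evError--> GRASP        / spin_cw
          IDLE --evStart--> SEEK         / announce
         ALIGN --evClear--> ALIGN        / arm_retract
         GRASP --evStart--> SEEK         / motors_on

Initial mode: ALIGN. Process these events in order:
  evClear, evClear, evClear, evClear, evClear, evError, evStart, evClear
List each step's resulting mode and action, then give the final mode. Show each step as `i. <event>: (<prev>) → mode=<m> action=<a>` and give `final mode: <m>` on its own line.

final mode: IDLE

1. evClear: (ALIGN) → mode=ALIGN action=arm_retract
2. evClear: (ALIGN) → mode=ALIGN action=arm_retract
3. evClear: (ALIGN) → mode=ALIGN action=arm_retract
4. evClear: (ALIGN) → mode=ALIGN action=arm_retract
5. evClear: (ALIGN) → mode=ALIGN action=arm_retract
6. evError: (ALIGN) → mode=SEEK action=arm_retract
7. evStart: (SEEK) → mode=IDLE action=spin_cw
8. evClear: (IDLE) → mode=IDLE action=announce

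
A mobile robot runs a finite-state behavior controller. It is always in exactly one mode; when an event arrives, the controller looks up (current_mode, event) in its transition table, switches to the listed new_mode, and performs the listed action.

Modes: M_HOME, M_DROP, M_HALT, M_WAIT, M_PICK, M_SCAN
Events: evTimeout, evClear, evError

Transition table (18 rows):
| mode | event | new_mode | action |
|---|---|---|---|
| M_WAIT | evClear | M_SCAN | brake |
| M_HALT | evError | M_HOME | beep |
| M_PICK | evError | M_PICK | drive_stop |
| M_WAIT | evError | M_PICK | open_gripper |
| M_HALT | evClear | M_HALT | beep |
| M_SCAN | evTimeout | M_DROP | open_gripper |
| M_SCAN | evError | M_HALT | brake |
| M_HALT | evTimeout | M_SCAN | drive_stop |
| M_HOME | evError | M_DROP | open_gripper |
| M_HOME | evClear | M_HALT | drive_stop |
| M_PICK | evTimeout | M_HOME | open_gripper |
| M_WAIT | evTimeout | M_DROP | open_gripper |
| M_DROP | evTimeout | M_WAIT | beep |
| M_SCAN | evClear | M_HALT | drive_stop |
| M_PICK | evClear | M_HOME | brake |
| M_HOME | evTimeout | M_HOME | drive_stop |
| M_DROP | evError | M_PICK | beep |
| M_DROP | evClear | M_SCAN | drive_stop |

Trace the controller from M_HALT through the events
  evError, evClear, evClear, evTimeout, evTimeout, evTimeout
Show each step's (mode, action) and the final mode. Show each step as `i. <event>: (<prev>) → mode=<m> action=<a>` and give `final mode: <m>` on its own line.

final mode: M_WAIT

1. evError: (M_HALT) → mode=M_HOME action=beep
2. evClear: (M_HOME) → mode=M_HALT action=drive_stop
3. evClear: (M_HALT) → mode=M_HALT action=beep
4. evTimeout: (M_HALT) → mode=M_SCAN action=drive_stop
5. evTimeout: (M_SCAN) → mode=M_DROP action=open_gripper
6. evTimeout: (M_DROP) → mode=M_WAIT action=beep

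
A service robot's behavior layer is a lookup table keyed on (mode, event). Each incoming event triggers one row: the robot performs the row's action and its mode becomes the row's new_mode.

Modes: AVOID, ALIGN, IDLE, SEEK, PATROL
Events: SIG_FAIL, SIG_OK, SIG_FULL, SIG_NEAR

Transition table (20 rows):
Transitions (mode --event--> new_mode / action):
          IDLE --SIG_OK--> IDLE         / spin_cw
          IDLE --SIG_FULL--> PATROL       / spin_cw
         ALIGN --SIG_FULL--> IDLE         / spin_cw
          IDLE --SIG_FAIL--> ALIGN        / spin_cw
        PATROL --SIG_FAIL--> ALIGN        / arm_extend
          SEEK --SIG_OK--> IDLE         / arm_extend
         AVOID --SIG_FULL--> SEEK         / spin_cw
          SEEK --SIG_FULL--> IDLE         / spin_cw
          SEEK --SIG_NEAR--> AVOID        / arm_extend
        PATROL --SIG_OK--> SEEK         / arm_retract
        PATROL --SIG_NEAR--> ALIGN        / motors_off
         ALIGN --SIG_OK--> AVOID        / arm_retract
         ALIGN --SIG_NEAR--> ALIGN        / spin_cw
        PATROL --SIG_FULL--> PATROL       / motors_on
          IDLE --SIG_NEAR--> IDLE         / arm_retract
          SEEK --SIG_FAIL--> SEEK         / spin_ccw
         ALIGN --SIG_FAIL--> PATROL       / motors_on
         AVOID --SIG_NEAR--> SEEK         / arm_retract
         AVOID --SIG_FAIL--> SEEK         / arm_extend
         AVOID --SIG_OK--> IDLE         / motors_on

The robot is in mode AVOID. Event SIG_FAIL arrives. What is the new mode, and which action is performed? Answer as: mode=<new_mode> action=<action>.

mode=SEEK action=arm_extend

current mode = AVOID; filter table to that mode:
  (AVOID, SIG_FULL) → (SEEK, spin_cw)
  (AVOID, SIG_NEAR) → (SEEK, arm_retract)
  (AVOID, SIG_FAIL) → (SEEK, arm_extend)  ← event matches
  (AVOID, SIG_OK) → (IDLE, motors_on)
event = SIG_FAIL selects (SEEK, arm_extend)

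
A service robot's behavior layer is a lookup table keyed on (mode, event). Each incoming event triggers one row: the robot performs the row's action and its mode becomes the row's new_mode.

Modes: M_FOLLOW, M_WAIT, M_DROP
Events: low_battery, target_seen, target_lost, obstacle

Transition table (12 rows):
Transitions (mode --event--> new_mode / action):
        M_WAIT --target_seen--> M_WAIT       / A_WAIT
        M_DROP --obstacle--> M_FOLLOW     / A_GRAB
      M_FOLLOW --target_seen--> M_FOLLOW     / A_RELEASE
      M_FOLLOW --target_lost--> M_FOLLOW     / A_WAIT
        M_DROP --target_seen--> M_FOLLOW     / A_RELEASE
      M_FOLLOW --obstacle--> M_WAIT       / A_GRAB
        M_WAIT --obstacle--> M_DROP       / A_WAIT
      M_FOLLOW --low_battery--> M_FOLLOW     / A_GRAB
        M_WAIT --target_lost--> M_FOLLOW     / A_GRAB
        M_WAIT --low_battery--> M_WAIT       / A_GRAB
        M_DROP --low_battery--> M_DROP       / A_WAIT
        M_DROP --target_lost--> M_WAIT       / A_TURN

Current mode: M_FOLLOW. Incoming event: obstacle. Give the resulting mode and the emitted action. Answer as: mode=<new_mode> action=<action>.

mode=M_WAIT action=A_GRAB

current mode = M_FOLLOW; filter table to that mode:
  (M_FOLLOW, target_seen) → (M_FOLLOW, A_RELEASE)
  (M_FOLLOW, target_lost) → (M_FOLLOW, A_WAIT)
  (M_FOLLOW, obstacle) → (M_WAIT, A_GRAB)  ← event matches
  (M_FOLLOW, low_battery) → (M_FOLLOW, A_GRAB)
event = obstacle selects (M_WAIT, A_GRAB)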